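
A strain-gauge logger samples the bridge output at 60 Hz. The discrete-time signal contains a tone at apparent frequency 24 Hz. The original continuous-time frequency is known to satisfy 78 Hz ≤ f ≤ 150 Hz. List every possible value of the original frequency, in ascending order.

Frequencies that alias to 24 Hz are k·fs ± 24 Hz for integer k ≥ 0.
k=0: 24 Hz.
k=1: 36 Hz, 84 Hz.
k=2: 96 Hz, 144 Hz.
k=3: 156 Hz, 204 Hz.
Within [78 Hz, 150 Hz]: 84 Hz, 96 Hz, 144 Hz.

84 Hz, 96 Hz, 144 Hz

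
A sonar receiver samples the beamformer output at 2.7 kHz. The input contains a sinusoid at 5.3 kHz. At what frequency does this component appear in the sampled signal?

5.3 kHz mod fs = 2.6 kHz.
2.6 kHz > fs/2 = 1.35 kHz, folds to fs − 2.6 kHz = 0.1 kHz.

0.1 kHz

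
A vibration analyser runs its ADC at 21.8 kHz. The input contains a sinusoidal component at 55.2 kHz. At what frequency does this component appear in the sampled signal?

55.2 kHz mod fs = 11.6 kHz.
11.6 kHz > fs/2 = 10.9 kHz, folds to fs − 11.6 kHz = 10.2 kHz.

10.2 kHz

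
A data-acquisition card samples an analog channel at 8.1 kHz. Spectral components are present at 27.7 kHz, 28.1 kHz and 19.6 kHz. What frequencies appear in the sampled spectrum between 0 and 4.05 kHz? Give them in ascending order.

3.4 kHz, 3.8 kHz

fs/2 = 4.05 kHz.
27.7 kHz mod fs = 3.4 kHz.
3.4 kHz ≤ fs/2 = 4.05 kHz, appears at 3.4 kHz.
28.1 kHz mod fs = 3.8 kHz.
3.8 kHz ≤ fs/2 = 4.05 kHz, appears at 3.8 kHz.
19.6 kHz mod fs = 3.4 kHz.
3.4 kHz ≤ fs/2 = 4.05 kHz, appears at 3.4 kHz.
Distinct values: {3.4 kHz, 3.8 kHz}.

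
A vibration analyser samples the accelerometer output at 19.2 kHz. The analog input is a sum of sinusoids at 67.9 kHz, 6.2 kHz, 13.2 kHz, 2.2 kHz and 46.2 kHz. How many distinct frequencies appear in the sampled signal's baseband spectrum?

fs/2 = 9.6 kHz.
67.9 kHz mod fs = 10.3 kHz.
10.3 kHz > fs/2 = 9.6 kHz, folds to fs − 10.3 kHz = 8.9 kHz.
6.2 kHz ≤ fs/2 = 9.6 kHz, passes unchanged.
13.2 kHz > fs/2 = 9.6 kHz, folds to fs − 13.2 kHz = 6 kHz.
2.2 kHz ≤ fs/2 = 9.6 kHz, passes unchanged.
46.2 kHz mod fs = 7.8 kHz.
7.8 kHz ≤ fs/2 = 9.6 kHz, appears at 7.8 kHz.
Distinct values: {2.2 kHz, 6 kHz, 6.2 kHz, 7.8 kHz, 8.9 kHz} → 5.

5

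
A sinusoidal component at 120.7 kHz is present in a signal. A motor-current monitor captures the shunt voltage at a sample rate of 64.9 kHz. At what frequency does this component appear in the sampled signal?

120.7 kHz mod fs = 55.8 kHz.
55.8 kHz > fs/2 = 32.45 kHz, folds to fs − 55.8 kHz = 9.1 kHz.

9.1 kHz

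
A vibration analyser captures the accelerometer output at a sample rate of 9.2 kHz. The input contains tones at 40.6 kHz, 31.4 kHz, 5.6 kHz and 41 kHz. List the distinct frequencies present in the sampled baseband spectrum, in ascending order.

fs/2 = 4.6 kHz.
40.6 kHz mod fs = 3.8 kHz.
3.8 kHz ≤ fs/2 = 4.6 kHz, appears at 3.8 kHz.
31.4 kHz mod fs = 3.8 kHz.
3.8 kHz ≤ fs/2 = 4.6 kHz, appears at 3.8 kHz.
5.6 kHz > fs/2 = 4.6 kHz, folds to fs − 5.6 kHz = 3.6 kHz.
41 kHz mod fs = 4.2 kHz.
4.2 kHz ≤ fs/2 = 4.6 kHz, appears at 4.2 kHz.
Distinct values: {3.6 kHz, 3.8 kHz, 4.2 kHz}.

3.6 kHz, 3.8 kHz, 4.2 kHz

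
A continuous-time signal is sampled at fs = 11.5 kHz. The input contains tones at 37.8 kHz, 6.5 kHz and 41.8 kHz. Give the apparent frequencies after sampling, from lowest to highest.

3.3 kHz, 4.2 kHz, 5 kHz

fs/2 = 5.75 kHz.
37.8 kHz mod fs = 3.3 kHz.
3.3 kHz ≤ fs/2 = 5.75 kHz, appears at 3.3 kHz.
6.5 kHz > fs/2 = 5.75 kHz, folds to fs − 6.5 kHz = 5 kHz.
41.8 kHz mod fs = 7.3 kHz.
7.3 kHz > fs/2 = 5.75 kHz, folds to fs − 7.3 kHz = 4.2 kHz.
Distinct values: {3.3 kHz, 4.2 kHz, 5 kHz}.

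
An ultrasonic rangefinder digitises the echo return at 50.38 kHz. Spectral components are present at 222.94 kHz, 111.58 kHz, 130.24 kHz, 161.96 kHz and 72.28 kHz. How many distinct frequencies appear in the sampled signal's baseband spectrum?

4

fs/2 = 25.19 kHz.
222.94 kHz mod fs = 21.42 kHz.
21.42 kHz ≤ fs/2 = 25.19 kHz, appears at 21.42 kHz.
111.58 kHz mod fs = 10.82 kHz.
10.82 kHz ≤ fs/2 = 25.19 kHz, appears at 10.82 kHz.
130.24 kHz mod fs = 29.48 kHz.
29.48 kHz > fs/2 = 25.19 kHz, folds to fs − 29.48 kHz = 20.9 kHz.
161.96 kHz mod fs = 10.82 kHz.
10.82 kHz ≤ fs/2 = 25.19 kHz, appears at 10.82 kHz.
72.28 kHz mod fs = 21.9 kHz.
21.9 kHz ≤ fs/2 = 25.19 kHz, appears at 21.9 kHz.
Distinct values: {10.82 kHz, 20.9 kHz, 21.42 kHz, 21.9 kHz} → 4.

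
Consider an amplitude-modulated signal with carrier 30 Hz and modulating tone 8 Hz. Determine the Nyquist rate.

76 Hz

AM sidebands sit at fc ± fm = 22 Hz and 38 Hz.
Highest-frequency component: 38 Hz.
Nyquist rate = 2 × 38 Hz = 76 Hz.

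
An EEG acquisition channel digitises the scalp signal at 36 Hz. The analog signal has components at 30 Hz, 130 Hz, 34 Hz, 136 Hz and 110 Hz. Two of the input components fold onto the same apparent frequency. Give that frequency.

fs/2 = 18 Hz.
30 Hz > fs/2 = 18 Hz, folds to fs − 30 Hz = 6 Hz.
130 Hz mod fs = 22 Hz.
22 Hz > fs/2 = 18 Hz, folds to fs − 22 Hz = 14 Hz.
34 Hz > fs/2 = 18 Hz, folds to fs − 34 Hz = 2 Hz.
136 Hz mod fs = 28 Hz.
28 Hz > fs/2 = 18 Hz, folds to fs − 28 Hz = 8 Hz.
110 Hz mod fs = 2 Hz.
2 Hz ≤ fs/2 = 18 Hz, appears at 2 Hz.
34 Hz and 110 Hz both map to 2 Hz.

2 Hz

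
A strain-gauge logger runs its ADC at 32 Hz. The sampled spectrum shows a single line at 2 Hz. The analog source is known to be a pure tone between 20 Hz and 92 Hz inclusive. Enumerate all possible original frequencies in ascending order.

Frequencies that alias to 2 Hz are k·fs ± 2 Hz for integer k ≥ 0.
k=0: 2 Hz.
k=1: 30 Hz, 34 Hz.
k=2: 62 Hz, 66 Hz.
k=3: 94 Hz, 98 Hz.
Within [20 Hz, 92 Hz]: 30 Hz, 34 Hz, 62 Hz, 66 Hz.

30 Hz, 34 Hz, 62 Hz, 66 Hz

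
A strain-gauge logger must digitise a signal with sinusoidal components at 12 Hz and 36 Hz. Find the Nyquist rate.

72 Hz

Highest-frequency component: 36 Hz.
Nyquist rate = 2 × 36 Hz = 72 Hz.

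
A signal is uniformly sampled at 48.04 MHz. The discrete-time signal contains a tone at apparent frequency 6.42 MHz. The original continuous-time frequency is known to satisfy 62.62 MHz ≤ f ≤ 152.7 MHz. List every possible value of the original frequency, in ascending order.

Frequencies that alias to 6.42 MHz are k·fs ± 6.42 MHz for integer k ≥ 0.
k=0: 6.42 MHz.
k=1: 41.62 MHz, 54.46 MHz.
k=2: 89.66 MHz, 102.5 MHz.
k=3: 137.7 MHz, 150.54 MHz.
k=4: 185.74 MHz, 198.58 MHz.
Within [62.62 MHz, 152.7 MHz]: 89.66 MHz, 102.5 MHz, 137.7 MHz, 150.54 MHz.

89.66 MHz, 102.5 MHz, 137.7 MHz, 150.54 MHz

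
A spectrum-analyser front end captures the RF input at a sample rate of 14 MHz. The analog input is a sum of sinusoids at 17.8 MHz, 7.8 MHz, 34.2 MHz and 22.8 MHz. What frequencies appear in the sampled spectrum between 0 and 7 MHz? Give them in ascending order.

3.8 MHz, 5.2 MHz, 6.2 MHz

fs/2 = 7 MHz.
17.8 MHz mod fs = 3.8 MHz.
3.8 MHz ≤ fs/2 = 7 MHz, appears at 3.8 MHz.
7.8 MHz > fs/2 = 7 MHz, folds to fs − 7.8 MHz = 6.2 MHz.
34.2 MHz mod fs = 6.2 MHz.
6.2 MHz ≤ fs/2 = 7 MHz, appears at 6.2 MHz.
22.8 MHz mod fs = 8.8 MHz.
8.8 MHz > fs/2 = 7 MHz, folds to fs − 8.8 MHz = 5.2 MHz.
Distinct values: {3.8 MHz, 5.2 MHz, 6.2 MHz}.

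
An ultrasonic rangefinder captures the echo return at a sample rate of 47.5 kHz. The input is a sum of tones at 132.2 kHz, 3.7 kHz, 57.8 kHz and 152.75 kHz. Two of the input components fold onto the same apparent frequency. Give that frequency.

10.3 kHz

fs/2 = 23.75 kHz.
132.2 kHz mod fs = 37.2 kHz.
37.2 kHz > fs/2 = 23.75 kHz, folds to fs − 37.2 kHz = 10.3 kHz.
3.7 kHz ≤ fs/2 = 23.75 kHz, passes unchanged.
57.8 kHz mod fs = 10.3 kHz.
10.3 kHz ≤ fs/2 = 23.75 kHz, appears at 10.3 kHz.
152.75 kHz mod fs = 10.25 kHz.
10.25 kHz ≤ fs/2 = 23.75 kHz, appears at 10.25 kHz.
57.8 kHz and 132.2 kHz both map to 10.3 kHz.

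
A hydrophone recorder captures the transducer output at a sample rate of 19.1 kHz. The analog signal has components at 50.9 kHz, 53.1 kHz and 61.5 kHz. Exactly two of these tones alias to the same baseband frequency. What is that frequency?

fs/2 = 9.55 kHz.
50.9 kHz mod fs = 12.7 kHz.
12.7 kHz > fs/2 = 9.55 kHz, folds to fs − 12.7 kHz = 6.4 kHz.
53.1 kHz mod fs = 14.9 kHz.
14.9 kHz > fs/2 = 9.55 kHz, folds to fs − 14.9 kHz = 4.2 kHz.
61.5 kHz mod fs = 4.2 kHz.
4.2 kHz ≤ fs/2 = 9.55 kHz, appears at 4.2 kHz.
53.1 kHz and 61.5 kHz both map to 4.2 kHz.

4.2 kHz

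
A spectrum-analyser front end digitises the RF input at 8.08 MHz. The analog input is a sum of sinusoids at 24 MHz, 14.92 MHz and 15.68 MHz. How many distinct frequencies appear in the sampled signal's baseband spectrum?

3

fs/2 = 4.04 MHz.
24 MHz mod fs = 7.84 MHz.
7.84 MHz > fs/2 = 4.04 MHz, folds to fs − 7.84 MHz = 0.24 MHz.
14.92 MHz mod fs = 6.84 MHz.
6.84 MHz > fs/2 = 4.04 MHz, folds to fs − 6.84 MHz = 1.24 MHz.
15.68 MHz mod fs = 7.6 MHz.
7.6 MHz > fs/2 = 4.04 MHz, folds to fs − 7.6 MHz = 0.48 MHz.
Distinct values: {0.24 MHz, 0.48 MHz, 1.24 MHz} → 3.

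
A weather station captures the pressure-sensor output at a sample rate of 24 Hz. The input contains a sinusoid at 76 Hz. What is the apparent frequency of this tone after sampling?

76 Hz mod fs = 4 Hz.
4 Hz ≤ fs/2 = 12 Hz, appears at 4 Hz.

4 Hz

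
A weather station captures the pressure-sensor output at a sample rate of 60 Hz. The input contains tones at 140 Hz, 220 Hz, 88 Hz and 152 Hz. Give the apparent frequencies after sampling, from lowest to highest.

fs/2 = 30 Hz.
140 Hz mod fs = 20 Hz.
20 Hz ≤ fs/2 = 30 Hz, appears at 20 Hz.
220 Hz mod fs = 40 Hz.
40 Hz > fs/2 = 30 Hz, folds to fs − 40 Hz = 20 Hz.
88 Hz mod fs = 28 Hz.
28 Hz ≤ fs/2 = 30 Hz, appears at 28 Hz.
152 Hz mod fs = 32 Hz.
32 Hz > fs/2 = 30 Hz, folds to fs − 32 Hz = 28 Hz.
Distinct values: {20 Hz, 28 Hz}.

20 Hz, 28 Hz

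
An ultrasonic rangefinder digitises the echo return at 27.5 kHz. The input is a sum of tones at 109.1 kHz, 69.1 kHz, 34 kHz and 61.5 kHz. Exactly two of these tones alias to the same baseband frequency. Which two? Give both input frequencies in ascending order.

34 kHz, 61.5 kHz

fs/2 = 13.75 kHz.
109.1 kHz mod fs = 26.6 kHz.
26.6 kHz > fs/2 = 13.75 kHz, folds to fs − 26.6 kHz = 0.9 kHz.
69.1 kHz mod fs = 14.1 kHz.
14.1 kHz > fs/2 = 13.75 kHz, folds to fs − 14.1 kHz = 13.4 kHz.
34 kHz mod fs = 6.5 kHz.
6.5 kHz ≤ fs/2 = 13.75 kHz, appears at 6.5 kHz.
61.5 kHz mod fs = 6.5 kHz.
6.5 kHz ≤ fs/2 = 13.75 kHz, appears at 6.5 kHz.
34 kHz and 61.5 kHz both map to 6.5 kHz.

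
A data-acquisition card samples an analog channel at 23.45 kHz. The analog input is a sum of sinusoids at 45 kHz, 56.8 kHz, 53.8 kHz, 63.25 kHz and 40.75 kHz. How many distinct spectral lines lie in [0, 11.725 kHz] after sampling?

5

fs/2 = 11.725 kHz.
45 kHz mod fs = 21.55 kHz.
21.55 kHz > fs/2 = 11.725 kHz, folds to fs − 21.55 kHz = 1.9 kHz.
56.8 kHz mod fs = 9.9 kHz.
9.9 kHz ≤ fs/2 = 11.725 kHz, appears at 9.9 kHz.
53.8 kHz mod fs = 6.9 kHz.
6.9 kHz ≤ fs/2 = 11.725 kHz, appears at 6.9 kHz.
63.25 kHz mod fs = 16.35 kHz.
16.35 kHz > fs/2 = 11.725 kHz, folds to fs − 16.35 kHz = 7.1 kHz.
40.75 kHz mod fs = 17.3 kHz.
17.3 kHz > fs/2 = 11.725 kHz, folds to fs − 17.3 kHz = 6.15 kHz.
Distinct values: {1.9 kHz, 6.15 kHz, 6.9 kHz, 7.1 kHz, 9.9 kHz} → 5.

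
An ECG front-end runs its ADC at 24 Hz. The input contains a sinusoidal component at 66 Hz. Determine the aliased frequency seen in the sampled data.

6 Hz

66 Hz mod fs = 18 Hz.
18 Hz > fs/2 = 12 Hz, folds to fs − 18 Hz = 6 Hz.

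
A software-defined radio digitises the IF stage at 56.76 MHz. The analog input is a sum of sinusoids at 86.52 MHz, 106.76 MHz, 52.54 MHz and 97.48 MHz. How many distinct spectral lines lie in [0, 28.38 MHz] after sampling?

4

fs/2 = 28.38 MHz.
86.52 MHz mod fs = 29.76 MHz.
29.76 MHz > fs/2 = 28.38 MHz, folds to fs − 29.76 MHz = 27 MHz.
106.76 MHz mod fs = 50 MHz.
50 MHz > fs/2 = 28.38 MHz, folds to fs − 50 MHz = 6.76 MHz.
52.54 MHz > fs/2 = 28.38 MHz, folds to fs − 52.54 MHz = 4.22 MHz.
97.48 MHz mod fs = 40.72 MHz.
40.72 MHz > fs/2 = 28.38 MHz, folds to fs − 40.72 MHz = 16.04 MHz.
Distinct values: {4.22 MHz, 6.76 MHz, 16.04 MHz, 27 MHz} → 4.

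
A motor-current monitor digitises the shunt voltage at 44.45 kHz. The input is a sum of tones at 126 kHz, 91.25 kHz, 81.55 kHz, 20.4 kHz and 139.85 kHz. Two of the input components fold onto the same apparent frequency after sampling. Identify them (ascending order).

81.55 kHz, 126 kHz

fs/2 = 22.225 kHz.
126 kHz mod fs = 37.1 kHz.
37.1 kHz > fs/2 = 22.225 kHz, folds to fs − 37.1 kHz = 7.35 kHz.
91.25 kHz mod fs = 2.35 kHz.
2.35 kHz ≤ fs/2 = 22.225 kHz, appears at 2.35 kHz.
81.55 kHz mod fs = 37.1 kHz.
37.1 kHz > fs/2 = 22.225 kHz, folds to fs − 37.1 kHz = 7.35 kHz.
20.4 kHz ≤ fs/2 = 22.225 kHz, passes unchanged.
139.85 kHz mod fs = 6.5 kHz.
6.5 kHz ≤ fs/2 = 22.225 kHz, appears at 6.5 kHz.
81.55 kHz and 126 kHz both map to 7.35 kHz.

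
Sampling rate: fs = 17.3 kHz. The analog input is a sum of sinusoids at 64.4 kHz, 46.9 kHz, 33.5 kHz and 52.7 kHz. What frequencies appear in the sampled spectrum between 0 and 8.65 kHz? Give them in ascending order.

0.8 kHz, 1.1 kHz, 4.8 kHz, 5 kHz

fs/2 = 8.65 kHz.
64.4 kHz mod fs = 12.5 kHz.
12.5 kHz > fs/2 = 8.65 kHz, folds to fs − 12.5 kHz = 4.8 kHz.
46.9 kHz mod fs = 12.3 kHz.
12.3 kHz > fs/2 = 8.65 kHz, folds to fs − 12.3 kHz = 5 kHz.
33.5 kHz mod fs = 16.2 kHz.
16.2 kHz > fs/2 = 8.65 kHz, folds to fs − 16.2 kHz = 1.1 kHz.
52.7 kHz mod fs = 0.8 kHz.
0.8 kHz ≤ fs/2 = 8.65 kHz, appears at 0.8 kHz.
Distinct values: {0.8 kHz, 1.1 kHz, 4.8 kHz, 5 kHz}.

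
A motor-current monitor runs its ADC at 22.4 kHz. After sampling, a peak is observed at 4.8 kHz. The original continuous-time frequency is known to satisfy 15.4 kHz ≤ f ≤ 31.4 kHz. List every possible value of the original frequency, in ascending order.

17.6 kHz, 27.2 kHz

Frequencies that alias to 4.8 kHz are k·fs ± 4.8 kHz for integer k ≥ 0.
k=0: 4.8 kHz.
k=1: 17.6 kHz, 27.2 kHz.
k=2: 40 kHz, 49.6 kHz.
Within [15.4 kHz, 31.4 kHz]: 17.6 kHz, 27.2 kHz.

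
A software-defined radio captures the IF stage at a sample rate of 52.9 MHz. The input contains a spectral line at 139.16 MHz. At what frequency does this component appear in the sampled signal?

139.16 MHz mod fs = 33.36 MHz.
33.36 MHz > fs/2 = 26.45 MHz, folds to fs − 33.36 MHz = 19.54 MHz.

19.54 MHz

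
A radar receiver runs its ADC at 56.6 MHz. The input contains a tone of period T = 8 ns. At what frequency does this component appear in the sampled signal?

11.8 MHz

T = 8 ns → f = 1/T = 125 MHz.
125 MHz mod fs = 11.8 MHz.
11.8 MHz ≤ fs/2 = 28.3 MHz, appears at 11.8 MHz.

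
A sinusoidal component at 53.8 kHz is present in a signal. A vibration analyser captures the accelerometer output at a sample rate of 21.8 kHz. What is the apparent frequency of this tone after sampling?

10.2 kHz

53.8 kHz mod fs = 10.2 kHz.
10.2 kHz ≤ fs/2 = 10.9 kHz, appears at 10.2 kHz.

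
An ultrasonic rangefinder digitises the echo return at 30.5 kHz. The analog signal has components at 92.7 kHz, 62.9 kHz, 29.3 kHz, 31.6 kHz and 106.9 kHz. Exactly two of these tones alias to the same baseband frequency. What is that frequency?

1.2 kHz

fs/2 = 15.25 kHz.
92.7 kHz mod fs = 1.2 kHz.
1.2 kHz ≤ fs/2 = 15.25 kHz, appears at 1.2 kHz.
62.9 kHz mod fs = 1.9 kHz.
1.9 kHz ≤ fs/2 = 15.25 kHz, appears at 1.9 kHz.
29.3 kHz > fs/2 = 15.25 kHz, folds to fs − 29.3 kHz = 1.2 kHz.
31.6 kHz mod fs = 1.1 kHz.
1.1 kHz ≤ fs/2 = 15.25 kHz, appears at 1.1 kHz.
106.9 kHz mod fs = 15.4 kHz.
15.4 kHz > fs/2 = 15.25 kHz, folds to fs − 15.4 kHz = 15.1 kHz.
29.3 kHz and 92.7 kHz both map to 1.2 kHz.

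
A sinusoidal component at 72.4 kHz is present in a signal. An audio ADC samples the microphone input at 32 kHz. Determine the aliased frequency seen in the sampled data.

8.4 kHz

72.4 kHz mod fs = 8.4 kHz.
8.4 kHz ≤ fs/2 = 16 kHz, appears at 8.4 kHz.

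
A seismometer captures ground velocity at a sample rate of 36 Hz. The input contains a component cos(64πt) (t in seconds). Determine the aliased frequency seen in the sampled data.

4 Hz

ω = 64π rad/s → f = ω/(2π) = 32 Hz.
32 Hz > fs/2 = 18 Hz, folds to fs − 32 Hz = 4 Hz.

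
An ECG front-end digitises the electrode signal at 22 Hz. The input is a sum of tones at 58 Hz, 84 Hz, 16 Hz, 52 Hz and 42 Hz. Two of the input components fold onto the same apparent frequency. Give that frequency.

fs/2 = 11 Hz.
58 Hz mod fs = 14 Hz.
14 Hz > fs/2 = 11 Hz, folds to fs − 14 Hz = 8 Hz.
84 Hz mod fs = 18 Hz.
18 Hz > fs/2 = 11 Hz, folds to fs − 18 Hz = 4 Hz.
16 Hz > fs/2 = 11 Hz, folds to fs − 16 Hz = 6 Hz.
52 Hz mod fs = 8 Hz.
8 Hz ≤ fs/2 = 11 Hz, appears at 8 Hz.
42 Hz mod fs = 20 Hz.
20 Hz > fs/2 = 11 Hz, folds to fs − 20 Hz = 2 Hz.
52 Hz and 58 Hz both map to 8 Hz.

8 Hz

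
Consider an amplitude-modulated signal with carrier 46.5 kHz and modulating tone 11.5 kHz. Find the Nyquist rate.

AM sidebands sit at fc ± fm = 35 kHz and 58 kHz.
Highest-frequency component: 58 kHz.
Nyquist rate = 2 × 58 kHz = 116 kHz.

116 kHz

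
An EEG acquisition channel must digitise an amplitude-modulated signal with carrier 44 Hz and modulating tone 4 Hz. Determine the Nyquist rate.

AM sidebands sit at fc ± fm = 40 Hz and 48 Hz.
Highest-frequency component: 48 Hz.
Nyquist rate = 2 × 48 Hz = 96 Hz.

96 Hz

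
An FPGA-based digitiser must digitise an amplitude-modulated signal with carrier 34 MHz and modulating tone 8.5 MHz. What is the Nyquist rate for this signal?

AM sidebands sit at fc ± fm = 25.5 MHz and 42.5 MHz.
Highest-frequency component: 42.5 MHz.
Nyquist rate = 2 × 42.5 MHz = 85 MHz.

85 MHz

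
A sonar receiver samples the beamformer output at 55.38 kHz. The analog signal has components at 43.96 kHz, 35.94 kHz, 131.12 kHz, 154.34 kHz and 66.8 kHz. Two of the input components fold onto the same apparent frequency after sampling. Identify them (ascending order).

fs/2 = 27.69 kHz.
43.96 kHz > fs/2 = 27.69 kHz, folds to fs − 43.96 kHz = 11.42 kHz.
35.94 kHz > fs/2 = 27.69 kHz, folds to fs − 35.94 kHz = 19.44 kHz.
131.12 kHz mod fs = 20.36 kHz.
20.36 kHz ≤ fs/2 = 27.69 kHz, appears at 20.36 kHz.
154.34 kHz mod fs = 43.58 kHz.
43.58 kHz > fs/2 = 27.69 kHz, folds to fs − 43.58 kHz = 11.8 kHz.
66.8 kHz mod fs = 11.42 kHz.
11.42 kHz ≤ fs/2 = 27.69 kHz, appears at 11.42 kHz.
43.96 kHz and 66.8 kHz both map to 11.42 kHz.

43.96 kHz, 66.8 kHz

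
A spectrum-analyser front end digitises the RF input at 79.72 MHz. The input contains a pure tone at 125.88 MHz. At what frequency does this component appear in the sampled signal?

125.88 MHz mod fs = 46.16 MHz.
46.16 MHz > fs/2 = 39.86 MHz, folds to fs − 46.16 MHz = 33.56 MHz.

33.56 MHz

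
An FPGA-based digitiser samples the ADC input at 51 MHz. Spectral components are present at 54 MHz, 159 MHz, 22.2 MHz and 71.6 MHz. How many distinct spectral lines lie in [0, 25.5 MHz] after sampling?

fs/2 = 25.5 MHz.
54 MHz mod fs = 3 MHz.
3 MHz ≤ fs/2 = 25.5 MHz, appears at 3 MHz.
159 MHz mod fs = 6 MHz.
6 MHz ≤ fs/2 = 25.5 MHz, appears at 6 MHz.
22.2 MHz ≤ fs/2 = 25.5 MHz, passes unchanged.
71.6 MHz mod fs = 20.6 MHz.
20.6 MHz ≤ fs/2 = 25.5 MHz, appears at 20.6 MHz.
Distinct values: {3 MHz, 6 MHz, 20.6 MHz, 22.2 MHz} → 4.

4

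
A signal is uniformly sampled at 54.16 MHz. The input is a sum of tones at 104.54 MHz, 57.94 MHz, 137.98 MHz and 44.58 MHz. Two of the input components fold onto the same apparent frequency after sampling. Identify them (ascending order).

fs/2 = 27.08 MHz.
104.54 MHz mod fs = 50.38 MHz.
50.38 MHz > fs/2 = 27.08 MHz, folds to fs − 50.38 MHz = 3.78 MHz.
57.94 MHz mod fs = 3.78 MHz.
3.78 MHz ≤ fs/2 = 27.08 MHz, appears at 3.78 MHz.
137.98 MHz mod fs = 29.66 MHz.
29.66 MHz > fs/2 = 27.08 MHz, folds to fs − 29.66 MHz = 24.5 MHz.
44.58 MHz > fs/2 = 27.08 MHz, folds to fs − 44.58 MHz = 9.58 MHz.
57.94 MHz and 104.54 MHz both map to 3.78 MHz.

57.94 MHz, 104.54 MHz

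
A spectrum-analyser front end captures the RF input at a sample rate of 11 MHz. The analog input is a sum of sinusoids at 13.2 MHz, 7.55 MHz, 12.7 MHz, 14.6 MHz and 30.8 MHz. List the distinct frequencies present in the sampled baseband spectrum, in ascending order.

1.7 MHz, 2.2 MHz, 3.45 MHz, 3.6 MHz

fs/2 = 5.5 MHz.
13.2 MHz mod fs = 2.2 MHz.
2.2 MHz ≤ fs/2 = 5.5 MHz, appears at 2.2 MHz.
7.55 MHz > fs/2 = 5.5 MHz, folds to fs − 7.55 MHz = 3.45 MHz.
12.7 MHz mod fs = 1.7 MHz.
1.7 MHz ≤ fs/2 = 5.5 MHz, appears at 1.7 MHz.
14.6 MHz mod fs = 3.6 MHz.
3.6 MHz ≤ fs/2 = 5.5 MHz, appears at 3.6 MHz.
30.8 MHz mod fs = 8.8 MHz.
8.8 MHz > fs/2 = 5.5 MHz, folds to fs − 8.8 MHz = 2.2 MHz.
Distinct values: {1.7 MHz, 2.2 MHz, 3.45 MHz, 3.6 MHz}.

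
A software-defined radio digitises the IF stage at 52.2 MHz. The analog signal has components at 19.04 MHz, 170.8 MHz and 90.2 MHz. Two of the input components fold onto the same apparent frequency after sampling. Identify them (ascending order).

90.2 MHz, 170.8 MHz

fs/2 = 26.1 MHz.
19.04 MHz ≤ fs/2 = 26.1 MHz, passes unchanged.
170.8 MHz mod fs = 14.2 MHz.
14.2 MHz ≤ fs/2 = 26.1 MHz, appears at 14.2 MHz.
90.2 MHz mod fs = 38 MHz.
38 MHz > fs/2 = 26.1 MHz, folds to fs − 38 MHz = 14.2 MHz.
90.2 MHz and 170.8 MHz both map to 14.2 MHz.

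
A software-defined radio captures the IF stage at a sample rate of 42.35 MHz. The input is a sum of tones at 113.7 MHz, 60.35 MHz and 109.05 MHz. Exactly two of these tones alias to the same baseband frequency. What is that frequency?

fs/2 = 21.175 MHz.
113.7 MHz mod fs = 29 MHz.
29 MHz > fs/2 = 21.175 MHz, folds to fs − 29 MHz = 13.35 MHz.
60.35 MHz mod fs = 18 MHz.
18 MHz ≤ fs/2 = 21.175 MHz, appears at 18 MHz.
109.05 MHz mod fs = 24.35 MHz.
24.35 MHz > fs/2 = 21.175 MHz, folds to fs − 24.35 MHz = 18 MHz.
60.35 MHz and 109.05 MHz both map to 18 MHz.

18 MHz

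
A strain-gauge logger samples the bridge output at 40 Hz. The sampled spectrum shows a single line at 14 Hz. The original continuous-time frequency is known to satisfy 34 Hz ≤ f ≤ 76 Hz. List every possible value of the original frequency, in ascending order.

54 Hz, 66 Hz

Frequencies that alias to 14 Hz are k·fs ± 14 Hz for integer k ≥ 0.
k=0: 14 Hz.
k=1: 26 Hz, 54 Hz.
k=2: 66 Hz, 94 Hz.
k=3: 106 Hz, 134 Hz.
Within [34 Hz, 76 Hz]: 54 Hz, 66 Hz.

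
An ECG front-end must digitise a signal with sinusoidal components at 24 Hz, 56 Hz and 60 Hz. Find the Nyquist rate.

120 Hz

Highest-frequency component: 60 Hz.
Nyquist rate = 2 × 60 Hz = 120 Hz.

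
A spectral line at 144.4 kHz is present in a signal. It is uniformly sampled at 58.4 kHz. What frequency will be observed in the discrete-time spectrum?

144.4 kHz mod fs = 27.6 kHz.
27.6 kHz ≤ fs/2 = 29.2 kHz, appears at 27.6 kHz.

27.6 kHz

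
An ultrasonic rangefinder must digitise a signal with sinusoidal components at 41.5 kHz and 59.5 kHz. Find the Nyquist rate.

119 kHz

Highest-frequency component: 59.5 kHz.
Nyquist rate = 2 × 59.5 kHz = 119 kHz.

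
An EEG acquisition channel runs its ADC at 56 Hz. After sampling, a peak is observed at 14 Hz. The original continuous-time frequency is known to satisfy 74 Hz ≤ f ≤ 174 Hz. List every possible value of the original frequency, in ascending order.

98 Hz, 126 Hz, 154 Hz

Frequencies that alias to 14 Hz are k·fs ± 14 Hz for integer k ≥ 0.
k=0: 14 Hz.
k=1: 42 Hz, 70 Hz.
k=2: 98 Hz, 126 Hz.
k=3: 154 Hz, 182 Hz.
k=4: 210 Hz, 238 Hz.
Within [74 Hz, 174 Hz]: 98 Hz, 126 Hz, 154 Hz.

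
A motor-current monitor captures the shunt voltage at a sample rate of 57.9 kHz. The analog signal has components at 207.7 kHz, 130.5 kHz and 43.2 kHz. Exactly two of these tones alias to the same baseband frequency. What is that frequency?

fs/2 = 28.95 kHz.
207.7 kHz mod fs = 34 kHz.
34 kHz > fs/2 = 28.95 kHz, folds to fs − 34 kHz = 23.9 kHz.
130.5 kHz mod fs = 14.7 kHz.
14.7 kHz ≤ fs/2 = 28.95 kHz, appears at 14.7 kHz.
43.2 kHz > fs/2 = 28.95 kHz, folds to fs − 43.2 kHz = 14.7 kHz.
43.2 kHz and 130.5 kHz both map to 14.7 kHz.

14.7 kHz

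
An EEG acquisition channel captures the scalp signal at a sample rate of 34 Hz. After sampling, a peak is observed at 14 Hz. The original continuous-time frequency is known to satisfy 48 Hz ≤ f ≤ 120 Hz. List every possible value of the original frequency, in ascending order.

Frequencies that alias to 14 Hz are k·fs ± 14 Hz for integer k ≥ 0.
k=0: 14 Hz.
k=1: 20 Hz, 48 Hz.
k=2: 54 Hz, 82 Hz.
k=3: 88 Hz, 116 Hz.
k=4: 122 Hz, 150 Hz.
Within [48 Hz, 120 Hz]: 48 Hz, 54 Hz, 82 Hz, 88 Hz, 116 Hz.

48 Hz, 54 Hz, 82 Hz, 88 Hz, 116 Hz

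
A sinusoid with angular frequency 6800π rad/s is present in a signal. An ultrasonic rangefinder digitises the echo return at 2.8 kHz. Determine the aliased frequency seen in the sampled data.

ω = 6800π rad/s → f = ω/(2π) = 3400 Hz = 3.4 kHz.
3.4 kHz mod fs = 0.6 kHz.
0.6 kHz ≤ fs/2 = 1.4 kHz, appears at 0.6 kHz.

0.6 kHz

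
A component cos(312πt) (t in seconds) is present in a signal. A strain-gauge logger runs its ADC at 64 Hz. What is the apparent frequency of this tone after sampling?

ω = 312π rad/s → f = ω/(2π) = 156 Hz.
156 Hz mod fs = 28 Hz.
28 Hz ≤ fs/2 = 32 Hz, appears at 28 Hz.

28 Hz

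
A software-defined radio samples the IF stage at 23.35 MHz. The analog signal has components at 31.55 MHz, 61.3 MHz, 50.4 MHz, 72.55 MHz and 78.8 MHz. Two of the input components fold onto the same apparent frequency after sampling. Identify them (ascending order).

fs/2 = 11.675 MHz.
31.55 MHz mod fs = 8.2 MHz.
8.2 MHz ≤ fs/2 = 11.675 MHz, appears at 8.2 MHz.
61.3 MHz mod fs = 14.6 MHz.
14.6 MHz > fs/2 = 11.675 MHz, folds to fs − 14.6 MHz = 8.75 MHz.
50.4 MHz mod fs = 3.7 MHz.
3.7 MHz ≤ fs/2 = 11.675 MHz, appears at 3.7 MHz.
72.55 MHz mod fs = 2.5 MHz.
2.5 MHz ≤ fs/2 = 11.675 MHz, appears at 2.5 MHz.
78.8 MHz mod fs = 8.75 MHz.
8.75 MHz ≤ fs/2 = 11.675 MHz, appears at 8.75 MHz.
61.3 MHz and 78.8 MHz both map to 8.75 MHz.

61.3 MHz, 78.8 MHz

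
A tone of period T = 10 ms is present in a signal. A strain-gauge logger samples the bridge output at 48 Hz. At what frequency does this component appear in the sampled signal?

4 Hz

T = 10 ms → f = 1/T = 100 Hz.
100 Hz mod fs = 4 Hz.
4 Hz ≤ fs/2 = 24 Hz, appears at 4 Hz.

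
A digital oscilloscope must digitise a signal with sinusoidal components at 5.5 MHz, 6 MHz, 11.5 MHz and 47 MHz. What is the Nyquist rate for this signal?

Highest-frequency component: 47 MHz.
Nyquist rate = 2 × 47 MHz = 94 MHz.

94 MHz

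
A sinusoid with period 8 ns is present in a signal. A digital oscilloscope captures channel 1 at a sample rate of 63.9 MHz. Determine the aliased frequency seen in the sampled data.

2.8 MHz

T = 8 ns → f = 1/T = 125 MHz.
125 MHz mod fs = 61.1 MHz.
61.1 MHz > fs/2 = 31.95 MHz, folds to fs − 61.1 MHz = 2.8 MHz.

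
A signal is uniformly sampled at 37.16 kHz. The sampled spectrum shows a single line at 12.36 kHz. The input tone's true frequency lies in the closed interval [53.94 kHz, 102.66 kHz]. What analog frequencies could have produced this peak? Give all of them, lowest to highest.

Frequencies that alias to 12.36 kHz are k·fs ± 12.36 kHz for integer k ≥ 0.
k=0: 12.36 kHz.
k=1: 24.8 kHz, 49.52 kHz.
k=2: 61.96 kHz, 86.68 kHz.
k=3: 99.12 kHz, 123.84 kHz.
k=4: 136.28 kHz, 161 kHz.
Within [53.94 kHz, 102.66 kHz]: 61.96 kHz, 86.68 kHz, 99.12 kHz.

61.96 kHz, 86.68 kHz, 99.12 kHz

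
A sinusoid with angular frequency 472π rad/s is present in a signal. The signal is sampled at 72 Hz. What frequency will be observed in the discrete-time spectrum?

ω = 472π rad/s → f = ω/(2π) = 236 Hz.
236 Hz mod fs = 20 Hz.
20 Hz ≤ fs/2 = 36 Hz, appears at 20 Hz.

20 Hz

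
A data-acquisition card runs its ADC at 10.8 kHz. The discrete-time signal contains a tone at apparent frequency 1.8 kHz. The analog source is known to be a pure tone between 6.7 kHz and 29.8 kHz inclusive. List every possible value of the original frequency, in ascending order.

Frequencies that alias to 1.8 kHz are k·fs ± 1.8 kHz for integer k ≥ 0.
k=0: 1.8 kHz.
k=1: 9 kHz, 12.6 kHz.
k=2: 19.8 kHz, 23.4 kHz.
k=3: 30.6 kHz, 34.2 kHz.
Within [6.7 kHz, 29.8 kHz]: 9 kHz, 12.6 kHz, 19.8 kHz, 23.4 kHz.

9 kHz, 12.6 kHz, 19.8 kHz, 23.4 kHz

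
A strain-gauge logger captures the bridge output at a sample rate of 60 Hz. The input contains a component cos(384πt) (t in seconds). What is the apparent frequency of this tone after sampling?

ω = 384π rad/s → f = ω/(2π) = 192 Hz.
192 Hz mod fs = 12 Hz.
12 Hz ≤ fs/2 = 30 Hz, appears at 12 Hz.

12 Hz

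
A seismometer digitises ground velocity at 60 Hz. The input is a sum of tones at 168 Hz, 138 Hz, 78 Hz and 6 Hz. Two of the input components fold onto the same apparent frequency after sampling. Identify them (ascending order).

fs/2 = 30 Hz.
168 Hz mod fs = 48 Hz.
48 Hz > fs/2 = 30 Hz, folds to fs − 48 Hz = 12 Hz.
138 Hz mod fs = 18 Hz.
18 Hz ≤ fs/2 = 30 Hz, appears at 18 Hz.
78 Hz mod fs = 18 Hz.
18 Hz ≤ fs/2 = 30 Hz, appears at 18 Hz.
6 Hz ≤ fs/2 = 30 Hz, passes unchanged.
78 Hz and 138 Hz both map to 18 Hz.

78 Hz, 138 Hz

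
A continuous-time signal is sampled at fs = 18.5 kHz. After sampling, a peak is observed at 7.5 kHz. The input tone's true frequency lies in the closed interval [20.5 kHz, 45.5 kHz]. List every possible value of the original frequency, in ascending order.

26 kHz, 29.5 kHz, 44.5 kHz

Frequencies that alias to 7.5 kHz are k·fs ± 7.5 kHz for integer k ≥ 0.
k=0: 7.5 kHz.
k=1: 11 kHz, 26 kHz.
k=2: 29.5 kHz, 44.5 kHz.
k=3: 48 kHz, 63 kHz.
Within [20.5 kHz, 45.5 kHz]: 26 kHz, 29.5 kHz, 44.5 kHz.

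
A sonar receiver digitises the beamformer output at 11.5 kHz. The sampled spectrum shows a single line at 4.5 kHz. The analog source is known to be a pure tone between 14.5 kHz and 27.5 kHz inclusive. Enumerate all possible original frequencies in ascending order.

Frequencies that alias to 4.5 kHz are k·fs ± 4.5 kHz for integer k ≥ 0.
k=0: 4.5 kHz.
k=1: 7 kHz, 16 kHz.
k=2: 18.5 kHz, 27.5 kHz.
k=3: 30 kHz, 39 kHz.
Within [14.5 kHz, 27.5 kHz]: 16 kHz, 18.5 kHz, 27.5 kHz.

16 kHz, 18.5 kHz, 27.5 kHz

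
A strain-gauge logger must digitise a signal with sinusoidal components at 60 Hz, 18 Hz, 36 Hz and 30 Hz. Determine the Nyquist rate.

120 Hz

Highest-frequency component: 60 Hz.
Nyquist rate = 2 × 60 Hz = 120 Hz.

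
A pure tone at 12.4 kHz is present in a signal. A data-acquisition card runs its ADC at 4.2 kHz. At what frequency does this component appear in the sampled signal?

12.4 kHz mod fs = 4 kHz.
4 kHz > fs/2 = 2.1 kHz, folds to fs − 4 kHz = 0.2 kHz.

0.2 kHz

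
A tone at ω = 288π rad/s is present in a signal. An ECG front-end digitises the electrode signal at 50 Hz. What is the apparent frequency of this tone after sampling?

ω = 288π rad/s → f = ω/(2π) = 144 Hz.
144 Hz mod fs = 44 Hz.
44 Hz > fs/2 = 25 Hz, folds to fs − 44 Hz = 6 Hz.

6 Hz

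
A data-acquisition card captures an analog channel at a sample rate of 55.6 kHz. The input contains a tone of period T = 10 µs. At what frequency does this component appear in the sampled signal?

11.2 kHz

T = 10 µs → f = 1/T = 100 kHz.
100 kHz mod fs = 44.4 kHz.
44.4 kHz > fs/2 = 27.8 kHz, folds to fs − 44.4 kHz = 11.2 kHz.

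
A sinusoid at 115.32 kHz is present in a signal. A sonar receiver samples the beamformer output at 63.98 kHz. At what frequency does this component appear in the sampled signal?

12.64 kHz

115.32 kHz mod fs = 51.34 kHz.
51.34 kHz > fs/2 = 31.99 kHz, folds to fs − 51.34 kHz = 12.64 kHz.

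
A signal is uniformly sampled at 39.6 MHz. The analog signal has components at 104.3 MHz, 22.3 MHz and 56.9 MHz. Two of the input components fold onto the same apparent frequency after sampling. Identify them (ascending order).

22.3 MHz, 56.9 MHz

fs/2 = 19.8 MHz.
104.3 MHz mod fs = 25.1 MHz.
25.1 MHz > fs/2 = 19.8 MHz, folds to fs − 25.1 MHz = 14.5 MHz.
22.3 MHz > fs/2 = 19.8 MHz, folds to fs − 22.3 MHz = 17.3 MHz.
56.9 MHz mod fs = 17.3 MHz.
17.3 MHz ≤ fs/2 = 19.8 MHz, appears at 17.3 MHz.
22.3 MHz and 56.9 MHz both map to 17.3 MHz.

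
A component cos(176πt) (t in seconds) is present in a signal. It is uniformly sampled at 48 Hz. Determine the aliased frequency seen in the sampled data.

ω = 176π rad/s → f = ω/(2π) = 88 Hz.
88 Hz mod fs = 40 Hz.
40 Hz > fs/2 = 24 Hz, folds to fs − 40 Hz = 8 Hz.

8 Hz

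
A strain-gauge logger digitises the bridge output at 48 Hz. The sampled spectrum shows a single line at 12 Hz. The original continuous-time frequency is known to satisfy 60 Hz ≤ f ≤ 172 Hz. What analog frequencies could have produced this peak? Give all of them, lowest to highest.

Frequencies that alias to 12 Hz are k·fs ± 12 Hz for integer k ≥ 0.
k=0: 12 Hz.
k=1: 36 Hz, 60 Hz.
k=2: 84 Hz, 108 Hz.
k=3: 132 Hz, 156 Hz.
k=4: 180 Hz, 204 Hz.
Within [60 Hz, 172 Hz]: 60 Hz, 84 Hz, 108 Hz, 132 Hz, 156 Hz.

60 Hz, 84 Hz, 108 Hz, 132 Hz, 156 Hz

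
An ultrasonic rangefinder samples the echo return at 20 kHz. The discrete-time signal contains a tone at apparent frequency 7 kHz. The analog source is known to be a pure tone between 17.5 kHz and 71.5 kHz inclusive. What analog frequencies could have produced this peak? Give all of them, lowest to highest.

27 kHz, 33 kHz, 47 kHz, 53 kHz, 67 kHz

Frequencies that alias to 7 kHz are k·fs ± 7 kHz for integer k ≥ 0.
k=0: 7 kHz.
k=1: 13 kHz, 27 kHz.
k=2: 33 kHz, 47 kHz.
k=3: 53 kHz, 67 kHz.
k=4: 73 kHz, 87 kHz.
Within [17.5 kHz, 71.5 kHz]: 27 kHz, 33 kHz, 47 kHz, 53 kHz, 67 kHz.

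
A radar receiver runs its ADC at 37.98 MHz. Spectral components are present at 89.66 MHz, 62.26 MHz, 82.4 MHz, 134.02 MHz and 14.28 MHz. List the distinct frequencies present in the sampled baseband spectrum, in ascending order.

fs/2 = 18.99 MHz.
89.66 MHz mod fs = 13.7 MHz.
13.7 MHz ≤ fs/2 = 18.99 MHz, appears at 13.7 MHz.
62.26 MHz mod fs = 24.28 MHz.
24.28 MHz > fs/2 = 18.99 MHz, folds to fs − 24.28 MHz = 13.7 MHz.
82.4 MHz mod fs = 6.44 MHz.
6.44 MHz ≤ fs/2 = 18.99 MHz, appears at 6.44 MHz.
134.02 MHz mod fs = 20.08 MHz.
20.08 MHz > fs/2 = 18.99 MHz, folds to fs − 20.08 MHz = 17.9 MHz.
14.28 MHz ≤ fs/2 = 18.99 MHz, passes unchanged.
Distinct values: {6.44 MHz, 13.7 MHz, 14.28 MHz, 17.9 MHz}.

6.44 MHz, 13.7 MHz, 14.28 MHz, 17.9 MHz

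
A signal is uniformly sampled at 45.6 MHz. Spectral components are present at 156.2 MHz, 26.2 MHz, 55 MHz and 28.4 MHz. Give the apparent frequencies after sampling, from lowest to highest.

9.4 MHz, 17.2 MHz, 19.4 MHz

fs/2 = 22.8 MHz.
156.2 MHz mod fs = 19.4 MHz.
19.4 MHz ≤ fs/2 = 22.8 MHz, appears at 19.4 MHz.
26.2 MHz > fs/2 = 22.8 MHz, folds to fs − 26.2 MHz = 19.4 MHz.
55 MHz mod fs = 9.4 MHz.
9.4 MHz ≤ fs/2 = 22.8 MHz, appears at 9.4 MHz.
28.4 MHz > fs/2 = 22.8 MHz, folds to fs − 28.4 MHz = 17.2 MHz.
Distinct values: {9.4 MHz, 17.2 MHz, 19.4 MHz}.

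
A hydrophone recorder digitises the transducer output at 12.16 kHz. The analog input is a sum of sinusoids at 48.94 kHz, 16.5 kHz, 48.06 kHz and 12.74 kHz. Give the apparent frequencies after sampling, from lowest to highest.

0.3 kHz, 0.58 kHz, 4.34 kHz

fs/2 = 6.08 kHz.
48.94 kHz mod fs = 0.3 kHz.
0.3 kHz ≤ fs/2 = 6.08 kHz, appears at 0.3 kHz.
16.5 kHz mod fs = 4.34 kHz.
4.34 kHz ≤ fs/2 = 6.08 kHz, appears at 4.34 kHz.
48.06 kHz mod fs = 11.58 kHz.
11.58 kHz > fs/2 = 6.08 kHz, folds to fs − 11.58 kHz = 0.58 kHz.
12.74 kHz mod fs = 0.58 kHz.
0.58 kHz ≤ fs/2 = 6.08 kHz, appears at 0.58 kHz.
Distinct values: {0.3 kHz, 0.58 kHz, 4.34 kHz}.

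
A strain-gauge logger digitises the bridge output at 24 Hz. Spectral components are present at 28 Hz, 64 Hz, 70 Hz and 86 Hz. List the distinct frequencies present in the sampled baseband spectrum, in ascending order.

2 Hz, 4 Hz, 8 Hz, 10 Hz

fs/2 = 12 Hz.
28 Hz mod fs = 4 Hz.
4 Hz ≤ fs/2 = 12 Hz, appears at 4 Hz.
64 Hz mod fs = 16 Hz.
16 Hz > fs/2 = 12 Hz, folds to fs − 16 Hz = 8 Hz.
70 Hz mod fs = 22 Hz.
22 Hz > fs/2 = 12 Hz, folds to fs − 22 Hz = 2 Hz.
86 Hz mod fs = 14 Hz.
14 Hz > fs/2 = 12 Hz, folds to fs − 14 Hz = 10 Hz.
Distinct values: {2 Hz, 4 Hz, 8 Hz, 10 Hz}.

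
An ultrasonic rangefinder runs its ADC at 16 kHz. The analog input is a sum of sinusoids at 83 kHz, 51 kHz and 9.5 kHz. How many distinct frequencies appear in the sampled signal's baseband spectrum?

fs/2 = 8 kHz.
83 kHz mod fs = 3 kHz.
3 kHz ≤ fs/2 = 8 kHz, appears at 3 kHz.
51 kHz mod fs = 3 kHz.
3 kHz ≤ fs/2 = 8 kHz, appears at 3 kHz.
9.5 kHz > fs/2 = 8 kHz, folds to fs − 9.5 kHz = 6.5 kHz.
Distinct values: {3 kHz, 6.5 kHz} → 2.

2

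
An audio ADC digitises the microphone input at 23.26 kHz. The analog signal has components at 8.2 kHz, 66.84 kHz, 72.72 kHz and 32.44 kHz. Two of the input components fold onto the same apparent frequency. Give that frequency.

2.94 kHz

fs/2 = 11.63 kHz.
8.2 kHz ≤ fs/2 = 11.63 kHz, passes unchanged.
66.84 kHz mod fs = 20.32 kHz.
20.32 kHz > fs/2 = 11.63 kHz, folds to fs − 20.32 kHz = 2.94 kHz.
72.72 kHz mod fs = 2.94 kHz.
2.94 kHz ≤ fs/2 = 11.63 kHz, appears at 2.94 kHz.
32.44 kHz mod fs = 9.18 kHz.
9.18 kHz ≤ fs/2 = 11.63 kHz, appears at 9.18 kHz.
66.84 kHz and 72.72 kHz both map to 2.94 kHz.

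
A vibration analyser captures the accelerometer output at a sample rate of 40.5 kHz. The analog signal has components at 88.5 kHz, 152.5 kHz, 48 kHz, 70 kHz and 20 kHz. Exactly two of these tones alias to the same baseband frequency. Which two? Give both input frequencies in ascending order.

fs/2 = 20.25 kHz.
88.5 kHz mod fs = 7.5 kHz.
7.5 kHz ≤ fs/2 = 20.25 kHz, appears at 7.5 kHz.
152.5 kHz mod fs = 31 kHz.
31 kHz > fs/2 = 20.25 kHz, folds to fs − 31 kHz = 9.5 kHz.
48 kHz mod fs = 7.5 kHz.
7.5 kHz ≤ fs/2 = 20.25 kHz, appears at 7.5 kHz.
70 kHz mod fs = 29.5 kHz.
29.5 kHz > fs/2 = 20.25 kHz, folds to fs − 29.5 kHz = 11 kHz.
20 kHz ≤ fs/2 = 20.25 kHz, passes unchanged.
48 kHz and 88.5 kHz both map to 7.5 kHz.

48 kHz, 88.5 kHz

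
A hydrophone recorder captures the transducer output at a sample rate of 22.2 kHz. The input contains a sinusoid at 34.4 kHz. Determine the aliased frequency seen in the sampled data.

10 kHz

34.4 kHz mod fs = 12.2 kHz.
12.2 kHz > fs/2 = 11.1 kHz, folds to fs − 12.2 kHz = 10 kHz.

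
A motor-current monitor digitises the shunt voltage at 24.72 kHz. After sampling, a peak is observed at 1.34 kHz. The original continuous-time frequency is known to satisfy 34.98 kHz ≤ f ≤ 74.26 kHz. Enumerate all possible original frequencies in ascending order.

Frequencies that alias to 1.34 kHz are k·fs ± 1.34 kHz for integer k ≥ 0.
k=0: 1.34 kHz.
k=1: 23.38 kHz, 26.06 kHz.
k=2: 48.1 kHz, 50.78 kHz.
k=3: 72.82 kHz, 75.5 kHz.
k=4: 97.54 kHz, 100.22 kHz.
Within [34.98 kHz, 74.26 kHz]: 48.1 kHz, 50.78 kHz, 72.82 kHz.

48.1 kHz, 50.78 kHz, 72.82 kHz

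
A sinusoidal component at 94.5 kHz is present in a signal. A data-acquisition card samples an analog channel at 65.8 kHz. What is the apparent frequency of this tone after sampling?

94.5 kHz mod fs = 28.7 kHz.
28.7 kHz ≤ fs/2 = 32.9 kHz, appears at 28.7 kHz.

28.7 kHz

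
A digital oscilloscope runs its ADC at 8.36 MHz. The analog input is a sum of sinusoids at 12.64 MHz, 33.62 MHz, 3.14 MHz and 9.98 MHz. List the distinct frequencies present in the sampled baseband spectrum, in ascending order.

0.18 MHz, 1.62 MHz, 3.14 MHz, 4.08 MHz

fs/2 = 4.18 MHz.
12.64 MHz mod fs = 4.28 MHz.
4.28 MHz > fs/2 = 4.18 MHz, folds to fs − 4.28 MHz = 4.08 MHz.
33.62 MHz mod fs = 0.18 MHz.
0.18 MHz ≤ fs/2 = 4.18 MHz, appears at 0.18 MHz.
3.14 MHz ≤ fs/2 = 4.18 MHz, passes unchanged.
9.98 MHz mod fs = 1.62 MHz.
1.62 MHz ≤ fs/2 = 4.18 MHz, appears at 1.62 MHz.
Distinct values: {0.18 MHz, 1.62 MHz, 3.14 MHz, 4.08 MHz}.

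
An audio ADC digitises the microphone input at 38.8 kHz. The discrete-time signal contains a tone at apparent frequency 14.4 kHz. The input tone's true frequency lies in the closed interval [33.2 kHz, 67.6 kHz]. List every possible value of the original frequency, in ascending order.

Frequencies that alias to 14.4 kHz are k·fs ± 14.4 kHz for integer k ≥ 0.
k=0: 14.4 kHz.
k=1: 24.4 kHz, 53.2 kHz.
k=2: 63.2 kHz, 92 kHz.
k=3: 102 kHz, 130.8 kHz.
Within [33.2 kHz, 67.6 kHz]: 53.2 kHz, 63.2 kHz.

53.2 kHz, 63.2 kHz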